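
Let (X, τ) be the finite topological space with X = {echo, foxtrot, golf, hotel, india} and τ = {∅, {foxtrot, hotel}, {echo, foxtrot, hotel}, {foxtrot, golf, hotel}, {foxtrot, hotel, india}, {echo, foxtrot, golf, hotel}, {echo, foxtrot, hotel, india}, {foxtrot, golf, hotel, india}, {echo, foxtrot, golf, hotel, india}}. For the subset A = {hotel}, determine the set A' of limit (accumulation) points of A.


A' = {echo, foxtrot, golf, india}

For each x ∈ X, list the open sets U ∈ τ with x ∈ U, then check whether U ∩ (A ∖ {x}) ≠ ∅ for every such U.
  x = echo: opens ∋ x are {echo, foxtrot, hotel}, {echo, foxtrot, golf, hotel}, {echo, foxtrot, hotel, india}, {echo, foxtrot, golf, hotel, india}; each meets A ∖ {echo}, so x IS a limit point.
  x = foxtrot: opens ∋ x are {foxtrot, hotel}, {echo, foxtrot, hotel}, {foxtrot, golf, hotel}, {foxtrot, hotel, india}, {echo, foxtrot, golf, hotel}, {echo, foxtrot, hotel, india}, {foxtrot, golf, hotel, india}, {echo, foxtrot, golf, hotel, india}; each meets A ∖ {foxtrot}, so x IS a limit point.
  x = golf: opens ∋ x are {foxtrot, golf, hotel}, {echo, foxtrot, golf, hotel}, {foxtrot, golf, hotel, india}, {echo, foxtrot, golf, hotel, india}; each meets A ∖ {golf}, so x IS a limit point.
  x = hotel: open {foxtrot, hotel} ∋ x has {foxtrot, hotel} ∩ (A ∖ {hotel}) = ∅, so x is NOT a limit point.
  x = india: opens ∋ x are {foxtrot, hotel, india}, {echo, foxtrot, hotel, india}, {foxtrot, golf, hotel, india}, {echo, foxtrot, golf, hotel, india}; each meets A ∖ {india}, so x IS a limit point.
Collecting: A' = {echo, foxtrot, golf, india}.


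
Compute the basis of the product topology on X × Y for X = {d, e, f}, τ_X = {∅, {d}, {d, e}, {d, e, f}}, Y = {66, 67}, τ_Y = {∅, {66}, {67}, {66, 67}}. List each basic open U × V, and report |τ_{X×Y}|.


Basis B = {∅ × ∅, {d} × {66}, {d} × {67}, {d} × {66, 67}, {d, e} × {66}, {d, e} × {67}, {d, e, f} × {66}, {d, e, f} × {67}, {d, e} × {66, 67}, {d, e, f} × {66, 67}}; |τ_{X×Y}| = 16.

Enumerate products U × V with U ∈ τ_X, V ∈ τ_Y (deduplicated):
  ∅ × ∅ = {} (∅)
  {d} × {66} = {(d,66)}
  {d} × {67} = {(d,67)}
  {d} × {66, 67} = {(d,66), (d,67)}
  {d, e} × {66} = {(d,66), (e,66)}
  {d, e} × {67} = {(d,67), (e,67)}
  {d, e, f} × {66} = {(d,66), (e,66), (f,66)}
  {d, e, f} × {67} = {(d,67), (e,67), (f,67)}
  {d, e} × {66, 67} = {(d,66), (d,67), (e,66), (e,67)}
  {d, e, f} × {66, 67} = {(d,66), (d,67), (e,66), (e,67), (f,66), (f,67)}
These 10 distinct sets form the basis B.
Close under arbitrary unions to get τ_{X×Y}; counting gives |τ_{X×Y}| = 16.


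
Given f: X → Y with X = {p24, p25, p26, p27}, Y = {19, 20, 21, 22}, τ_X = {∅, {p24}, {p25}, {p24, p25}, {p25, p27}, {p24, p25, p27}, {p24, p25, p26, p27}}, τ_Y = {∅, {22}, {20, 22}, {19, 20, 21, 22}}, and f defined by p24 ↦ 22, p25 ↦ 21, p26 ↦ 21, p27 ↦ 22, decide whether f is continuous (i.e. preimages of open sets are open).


f is NOT continuous.

Compute f^{-1}(U) for each U ∈ τ_Y:
  U = ∅: f^{-1}(U) = ∅ ∈ τ_X ✓.
  U = {22}: f^{-1}(U) = {p24, p27} ∉ τ_X ✗.
  U = {20, 22}: f^{-1}(U) = {p24, p27} ∉ τ_X ✗.
  U = {19, 20, 21, 22}: f^{-1}(U) = {p24, p25, p26, p27} ∈ τ_X ✓.
Found U = {22} with f^{-1}(U) = {p24, p27} not in τ_X. Therefore f is NOT continuous.


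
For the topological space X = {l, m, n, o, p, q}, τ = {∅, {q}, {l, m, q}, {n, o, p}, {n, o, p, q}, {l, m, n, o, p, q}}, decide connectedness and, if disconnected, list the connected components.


(X, τ) is disconnected; components = [{l, m, q}, {n, o, p}].

Find clopen sets (U ∈ τ with X ∖ U ∈ τ):
  U = ∅, X ∖ U = {l, m, n, o, p, q} — both open, so U is clopen.
  U = {l, m, q}, X ∖ U = {n, o, p} — both open, so U is clopen.
  U = {n, o, p}, X ∖ U = {l, m, q} — both open, so U is clopen.
  U = {l, m, n, o, p, q}, X ∖ U = ∅ — both open, so U is clopen.
Nontrivial clopen(s) exist: e.g. {l, m, q}. So (X, τ) is disconnected.
Compute connected components by grouping points that agree on all clopens:
  component: {l, m, q}
  component: {n, o, p}


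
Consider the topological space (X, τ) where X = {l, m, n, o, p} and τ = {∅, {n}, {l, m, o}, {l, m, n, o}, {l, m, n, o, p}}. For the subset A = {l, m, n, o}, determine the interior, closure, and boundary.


int(A) = {l, m, n, o}, cl(A) = {l, m, n, o, p}, ∂A = {p}.

Closed sets in (X, τ) are complements of opens:
  closed(X, τ) = {∅, {p}, {n, p}, {l, m, o, p}, {l, m, n, o, p}}.
int(A) = ⋃ {U ∈ τ : U ⊆ A}. Opens contained in A: ∅, {n}, {l, m, o}, {l, m, n, o}.
Taking the union of these: int(A) = {l, m, n, o}.
cl(A) = ⋂ {C closed : A ⊆ C}. Closed sets containing A: {l, m, n, o, p}.
Intersecting these: cl(A) = {l, m, n, o, p}.
∂A = cl(A) ∖ int(A) = {l, m, n, o, p} ∖ {l, m, n, o} = {p}.


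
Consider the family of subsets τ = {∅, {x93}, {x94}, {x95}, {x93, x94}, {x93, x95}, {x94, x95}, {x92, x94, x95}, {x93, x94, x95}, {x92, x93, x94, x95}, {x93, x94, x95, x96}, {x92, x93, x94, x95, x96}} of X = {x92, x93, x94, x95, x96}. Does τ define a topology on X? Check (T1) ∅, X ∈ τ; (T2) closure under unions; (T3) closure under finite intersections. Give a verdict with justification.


τ IS a topology on X.

Axiom (T1): ∅ ∈ τ? Yes; X ∈ τ? Yes.
Axiom (T2/T3): check pairwise unions and intersections of members of τ.
All pairwise intersections and unions checked — each lies in τ. Therefore τ satisfies (T1), (T2), (T3): it IS a topology on X.


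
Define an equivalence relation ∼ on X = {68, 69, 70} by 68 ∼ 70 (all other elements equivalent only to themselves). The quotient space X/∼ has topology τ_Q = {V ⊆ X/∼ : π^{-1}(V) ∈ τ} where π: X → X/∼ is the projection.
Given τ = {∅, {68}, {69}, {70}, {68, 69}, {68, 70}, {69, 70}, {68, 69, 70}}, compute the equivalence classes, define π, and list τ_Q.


X/∼ = {[68=70], [69]}; |τ_Q| = 4.

Equivalence classes: [68=70], [69].
Quotient map π: X → X/∼ sends 68 ↦ [68=70], 69 ↦ [69], 70 ↦ [68=70].
For each subset V ⊆ X/∼, compute π^{-1}(V) ⊆ X and check whether π^{-1}(V) ∈ τ. V is open in τ_Q iff π^{-1}(V) ∈ τ.
  V = {}: π^{-1}(V) = ∅ ∈ τ ✓.
  V = {[68=70]}: π^{-1}(V) = {68, 70} ∈ τ ✓.
  V = {[69]}: π^{-1}(V) = {69} ∈ τ ✓.
  V = {[68=70], [69]}: π^{-1}(V) = {68, 69, 70} ∈ τ ✓.
Open sets in the quotient: τ_Q = {{}, {[68=70]}, {[69]}, {[68=70], [69]}} (4 elements).


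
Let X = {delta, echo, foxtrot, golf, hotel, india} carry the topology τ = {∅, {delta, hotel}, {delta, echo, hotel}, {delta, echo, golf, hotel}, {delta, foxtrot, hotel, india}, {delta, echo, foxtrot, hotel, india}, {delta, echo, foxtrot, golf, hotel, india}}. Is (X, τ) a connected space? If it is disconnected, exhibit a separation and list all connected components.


(X, τ) is connected.

Find clopen sets (U ∈ τ with X ∖ U ∈ τ):
  U = ∅, X ∖ U = {delta, echo, foxtrot, golf, hotel, india} — both open, so U is clopen.
  U = {delta, echo, foxtrot, golf, hotel, india}, X ∖ U = ∅ — both open, so U is clopen.
Only trivial clopens (∅ and X) exist, so (X, τ) is connected.
Compute connected components by grouping points that agree on all clopens:
  component: {delta, echo, foxtrot, golf, hotel, india}


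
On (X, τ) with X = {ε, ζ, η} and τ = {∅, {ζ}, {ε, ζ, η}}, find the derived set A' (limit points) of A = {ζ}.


A' = {ε, η}

For each x ∈ X, list the open sets U ∈ τ with x ∈ U, then check whether U ∩ (A ∖ {x}) ≠ ∅ for every such U.
  x = ε: opens ∋ x are {ε, ζ, η}; each meets A ∖ {ε}, so x IS a limit point.
  x = ζ: open {ζ} ∋ x has {ζ} ∩ (A ∖ {ζ}) = ∅, so x is NOT a limit point.
  x = η: opens ∋ x are {ε, ζ, η}; each meets A ∖ {η}, so x IS a limit point.
Collecting: A' = {ε, η}.


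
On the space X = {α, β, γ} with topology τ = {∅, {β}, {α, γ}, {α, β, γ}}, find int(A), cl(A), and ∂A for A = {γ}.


int(A) = ∅, cl(A) = {α, γ}, ∂A = {α, γ}.

Closed sets in (X, τ) are complements of opens:
  closed(X, τ) = {∅, {β}, {α, γ}, {α, β, γ}}.
int(A) = ⋃ {U ∈ τ : U ⊆ A}. Opens contained in A: ∅.
Taking the union of these: int(A) = ∅.
cl(A) = ⋂ {C closed : A ⊆ C}. Closed sets containing A: {α, γ}, {α, β, γ}.
Intersecting these: cl(A) = {α, γ}.
∂A = cl(A) ∖ int(A) = {α, γ} ∖ ∅ = {α, γ}.


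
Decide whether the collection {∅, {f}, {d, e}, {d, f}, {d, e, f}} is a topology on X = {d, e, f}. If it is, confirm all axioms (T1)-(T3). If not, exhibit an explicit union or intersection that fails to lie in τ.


τ is NOT a topology on X.

Axiom (T1): ∅ ∈ τ? Yes; X ∈ τ? Yes.
Axiom (T2/T3): check pairwise unions and intersections of members of τ.
Counterexample for (T3): {d, e} ∩ {d, f} = {d} ∉ τ. Therefore τ is NOT a topology.


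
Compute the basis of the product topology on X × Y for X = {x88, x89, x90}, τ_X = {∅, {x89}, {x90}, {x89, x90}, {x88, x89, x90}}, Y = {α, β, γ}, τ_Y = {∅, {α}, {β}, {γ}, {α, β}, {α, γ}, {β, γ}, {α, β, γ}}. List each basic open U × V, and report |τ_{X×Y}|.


Basis B = {∅ × ∅, {x89} × {α}, {x89} × {β}, {x89} × {γ}, {x90} × {α}, {x90} × {β}, {x90} × {γ}, {x89} × {α, β}, {x89} × {α, γ}, {x89, x90} × {α}, {x89} × {β, γ}, {x89, x90} × {β}, {x89, x90} × {γ}, {x90} × {α, β}, {x90} × {α, γ}, {x90} × {β, γ}, {x88, x89, x90} × {α}, {x88, x89, x90} × {β}, {x88, x89, x90} × {γ}, {x89} × {α, β, γ}, {x90} × {α, β, γ}, {x89, x90} × {α, β}, {x89, x90} × {α, γ}, {x89, x90} × {β, γ}, {x88, x89, x90} × {α, β}, {x88, x89, x90} × {α, γ}, {x88, x89, x90} × {β, γ}, {x89, x90} × {α, β, γ}, {x88, x89, x90} × {α, β, γ}}; |τ_{X×Y}| = 125.

Enumerate products U × V with U ∈ τ_X, V ∈ τ_Y (deduplicated):
  ∅ × ∅ = {} (∅)
  {x89} × {α} = {(x89,α)}
  {x89} × {β} = {(x89,β)}
  {x89} × {γ} = {(x89,γ)}
  {x90} × {α} = {(x90,α)}
  {x90} × {β} = {(x90,β)}
  {x90} × {γ} = {(x90,γ)}
  {x89} × {α, β} = {(x89,α), (x89,β)}
  {x89} × {α, γ} = {(x89,α), (x89,γ)}
  {x89, x90} × {α} = {(x89,α), (x90,α)}
  {x89} × {β, γ} = {(x89,β), (x89,γ)}
  {x89, x90} × {β} = {(x89,β), (x90,β)}
  {x89, x90} × {γ} = {(x89,γ), (x90,γ)}
  {x90} × {α, β} = {(x90,α), (x90,β)}
  {x90} × {α, γ} = {(x90,α), (x90,γ)}
  {x90} × {β, γ} = {(x90,β), (x90,γ)}
  {x88, x89, x90} × {α} = {(x88,α), (x89,α), (x90,α)}
  {x88, x89, x90} × {β} = {(x88,β), (x89,β), (x90,β)}
  {x88, x89, x90} × {γ} = {(x88,γ), (x89,γ), (x90,γ)}
  {x89} × {α, β, γ} = {(x89,α), (x89,β), (x89,γ)}
  {x90} × {α, β, γ} = {(x90,α), (x90,β), (x90,γ)}
  {x89, x90} × {α, β} = {(x89,α), (x89,β), (x90,α), (x90,β)}
  {x89, x90} × {α, γ} = {(x89,α), (x89,γ), (x90,α), (x90,γ)}
  {x89, x90} × {β, γ} = {(x89,β), (x89,γ), (x90,β), (x90,γ)}
  {x88, x89, x90} × {α, β} = {(x88,α), (x88,β), (x89,α), (x89,β), (x90,α), (x90,β)}
  {x88, x89, x90} × {α, γ} = {(x88,α), (x88,γ), (x89,α), (x89,γ), (x90,α), (x90,γ)}
  {x88, x89, x90} × {β, γ} = {(x88,β), (x88,γ), (x89,β), (x89,γ), (x90,β), (x90,γ)}
  {x89, x90} × {α, β, γ} = {(x89,α), (x89,β), (x89,γ), (x90,α), (x90,β), (x90,γ)}
  {x88, x89, x90} × {α, β, γ} = {(x88,α), (x88,β), (x88,γ), (x89,α), (x89,β), (x89,γ), (x90,α), (x90,β), (x90,γ)}
These 29 distinct sets form the basis B.
Close under arbitrary unions to get τ_{X×Y}; counting gives |τ_{X×Y}| = 125.


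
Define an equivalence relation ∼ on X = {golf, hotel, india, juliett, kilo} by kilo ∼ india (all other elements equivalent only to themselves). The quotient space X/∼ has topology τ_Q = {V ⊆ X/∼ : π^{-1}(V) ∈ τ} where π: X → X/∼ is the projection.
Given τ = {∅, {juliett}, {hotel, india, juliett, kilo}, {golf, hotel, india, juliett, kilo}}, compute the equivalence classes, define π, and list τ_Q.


X/∼ = {[golf], [hotel], [india=kilo], [juliett]}; |τ_Q| = 4.

Equivalence classes: [golf], [hotel], [india=kilo], [juliett].
Quotient map π: X → X/∼ sends golf ↦ [golf], hotel ↦ [hotel], india ↦ [india=kilo], juliett ↦ [juliett], kilo ↦ [india=kilo].
For each subset V ⊆ X/∼, compute π^{-1}(V) ⊆ X and check whether π^{-1}(V) ∈ τ. V is open in τ_Q iff π^{-1}(V) ∈ τ.
  V = {}: π^{-1}(V) = ∅ ∈ τ ✓.
  V = {[golf]}: π^{-1}(V) = {golf} ∉ τ ✗.
  V = {[hotel]}: π^{-1}(V) = {hotel} ∉ τ ✗.
  V = {[golf], [hotel]}: π^{-1}(V) = {golf, hotel} ∉ τ ✗.
  V = {[india=kilo]}: π^{-1}(V) = {india, kilo} ∉ τ ✗.
  V = {[golf], [india=kilo]}: π^{-1}(V) = {golf, india, kilo} ∉ τ ✗.
  V = {[hotel], [india=kilo]}: π^{-1}(V) = {hotel, india, kilo} ∉ τ ✗.
  V = {[golf], [hotel], [india=kilo]}: π^{-1}(V) = {golf, hotel, india, kilo} ∉ τ ✗.
  V = {[juliett]}: π^{-1}(V) = {juliett} ∈ τ ✓.
  V = {[golf], [juliett]}: π^{-1}(V) = {golf, juliett} ∉ τ ✗.
  V = {[hotel], [juliett]}: π^{-1}(V) = {hotel, juliett} ∉ τ ✗.
  V = {[golf], [hotel], [juliett]}: π^{-1}(V) = {golf, hotel, juliett} ∉ τ ✗.
  V = {[india=kilo], [juliett]}: π^{-1}(V) = {india, juliett, kilo} ∉ τ ✗.
  V = {[golf], [india=kilo], [juliett]}: π^{-1}(V) = {golf, india, juliett, kilo} ∉ τ ✗.
  V = {[hotel], [india=kilo], [juliett]}: π^{-1}(V) = {hotel, india, juliett, kilo} ∈ τ ✓.
  V = {[golf], [hotel], [india=kilo], [juliett]}: π^{-1}(V) = {golf, hotel, india, juliett, kilo} ∈ τ ✓.
Open sets in the quotient: τ_Q = {{}, {[juliett]}, {[hotel], [india=kilo], [juliett]}, {[golf], [hotel], [india=kilo], [juliett]}} (4 elements).


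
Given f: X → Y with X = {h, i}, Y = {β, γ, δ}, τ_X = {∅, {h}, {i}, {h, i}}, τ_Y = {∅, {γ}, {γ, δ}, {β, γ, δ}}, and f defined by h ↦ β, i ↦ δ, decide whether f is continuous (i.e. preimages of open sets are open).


f IS continuous.

Compute f^{-1}(U) for each U ∈ τ_Y:
  U = ∅: f^{-1}(U) = ∅ ∈ τ_X ✓.
  U = {γ}: f^{-1}(U) = ∅ ∈ τ_X ✓.
  U = {γ, δ}: f^{-1}(U) = {i} ∈ τ_X ✓.
  U = {β, γ, δ}: f^{-1}(U) = {h, i} ∈ τ_X ✓.
Every preimage lies in τ_X, so f IS continuous.


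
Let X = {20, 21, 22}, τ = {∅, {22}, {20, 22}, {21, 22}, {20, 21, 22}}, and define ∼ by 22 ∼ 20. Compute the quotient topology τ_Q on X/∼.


X/∼ = {[20=22], [21]}; |τ_Q| = 3.

Equivalence classes: [20=22], [21].
Quotient map π: X → X/∼ sends 20 ↦ [20=22], 21 ↦ [21], 22 ↦ [20=22].
For each subset V ⊆ X/∼, compute π^{-1}(V) ⊆ X and check whether π^{-1}(V) ∈ τ. V is open in τ_Q iff π^{-1}(V) ∈ τ.
  V = {}: π^{-1}(V) = ∅ ∈ τ ✓.
  V = {[20=22]}: π^{-1}(V) = {20, 22} ∈ τ ✓.
  V = {[21]}: π^{-1}(V) = {21} ∉ τ ✗.
  V = {[20=22], [21]}: π^{-1}(V) = {20, 21, 22} ∈ τ ✓.
Open sets in the quotient: τ_Q = {{}, {[20=22]}, {[20=22], [21]}} (3 elements).


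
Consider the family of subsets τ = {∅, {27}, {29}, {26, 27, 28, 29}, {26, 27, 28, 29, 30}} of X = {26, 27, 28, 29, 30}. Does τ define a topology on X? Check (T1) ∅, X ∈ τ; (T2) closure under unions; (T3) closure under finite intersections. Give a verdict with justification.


τ is NOT a topology on X.

Axiom (T1): ∅ ∈ τ? Yes; X ∈ τ? Yes.
Axiom (T2/T3): check pairwise unions and intersections of members of τ.
Counterexample for (T2): {27} ∪ {29} = {27, 29} ∉ τ. Therefore τ is NOT a topology.


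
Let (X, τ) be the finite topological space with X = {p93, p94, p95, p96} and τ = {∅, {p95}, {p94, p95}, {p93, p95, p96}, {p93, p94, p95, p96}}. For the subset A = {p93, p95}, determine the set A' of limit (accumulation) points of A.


A' = {p93, p94, p96}

For each x ∈ X, list the open sets U ∈ τ with x ∈ U, then check whether U ∩ (A ∖ {x}) ≠ ∅ for every such U.
  x = p93: opens ∋ x are {p93, p95, p96}, {p93, p94, p95, p96}; each meets A ∖ {p93}, so x IS a limit point.
  x = p94: opens ∋ x are {p94, p95}, {p93, p94, p95, p96}; each meets A ∖ {p94}, so x IS a limit point.
  x = p95: open {p95} ∋ x has {p95} ∩ (A ∖ {p95}) = ∅, so x is NOT a limit point.
  x = p96: opens ∋ x are {p93, p95, p96}, {p93, p94, p95, p96}; each meets A ∖ {p96}, so x IS a limit point.
Collecting: A' = {p93, p94, p96}.


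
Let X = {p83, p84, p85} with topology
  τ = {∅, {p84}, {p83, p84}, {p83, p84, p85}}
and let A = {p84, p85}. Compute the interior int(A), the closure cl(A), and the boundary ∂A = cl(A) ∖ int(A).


int(A) = {p84}, cl(A) = {p83, p84, p85}, ∂A = {p83, p85}.

Closed sets in (X, τ) are complements of opens:
  closed(X, τ) = {∅, {p85}, {p83, p85}, {p83, p84, p85}}.
int(A) = ⋃ {U ∈ τ : U ⊆ A}. Opens contained in A: ∅, {p84}.
Taking the union of these: int(A) = {p84}.
cl(A) = ⋂ {C closed : A ⊆ C}. Closed sets containing A: {p83, p84, p85}.
Intersecting these: cl(A) = {p83, p84, p85}.
∂A = cl(A) ∖ int(A) = {p83, p84, p85} ∖ {p84} = {p83, p85}.


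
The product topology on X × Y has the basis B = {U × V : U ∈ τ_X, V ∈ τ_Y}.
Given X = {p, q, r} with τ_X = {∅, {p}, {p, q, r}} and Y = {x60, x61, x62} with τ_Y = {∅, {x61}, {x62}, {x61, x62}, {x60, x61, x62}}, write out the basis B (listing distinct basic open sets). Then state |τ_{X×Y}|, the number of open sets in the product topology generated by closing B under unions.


Basis B = {∅ × ∅, {p} × {x61}, {p} × {x62}, {p} × {x61, x62}, {p} × {x60, x61, x62}, {p, q, r} × {x61}, {p, q, r} × {x62}, {p, q, r} × {x61, x62}, {p, q, r} × {x60, x61, x62}}; |τ_{X×Y}| = 14.

Enumerate products U × V with U ∈ τ_X, V ∈ τ_Y (deduplicated):
  ∅ × ∅ = {} (∅)
  {p} × {x61} = {(p,x61)}
  {p} × {x62} = {(p,x62)}
  {p} × {x61, x62} = {(p,x61), (p,x62)}
  {p} × {x60, x61, x62} = {(p,x60), (p,x61), (p,x62)}
  {p, q, r} × {x61} = {(p,x61), (q,x61), (r,x61)}
  {p, q, r} × {x62} = {(p,x62), (q,x62), (r,x62)}
  {p, q, r} × {x61, x62} = {(p,x61), (p,x62), (q,x61), (q,x62), (r,x61), (r,x62)}
  {p, q, r} × {x60, x61, x62} = {(p,x60), (p,x61), (p,x62), (q,x60), (q,x61), (q,x62), (r,x60), (r,x61), (r,x62)}
These 9 distinct sets form the basis B.
Close under arbitrary unions to get τ_{X×Y}; counting gives |τ_{X×Y}| = 14.


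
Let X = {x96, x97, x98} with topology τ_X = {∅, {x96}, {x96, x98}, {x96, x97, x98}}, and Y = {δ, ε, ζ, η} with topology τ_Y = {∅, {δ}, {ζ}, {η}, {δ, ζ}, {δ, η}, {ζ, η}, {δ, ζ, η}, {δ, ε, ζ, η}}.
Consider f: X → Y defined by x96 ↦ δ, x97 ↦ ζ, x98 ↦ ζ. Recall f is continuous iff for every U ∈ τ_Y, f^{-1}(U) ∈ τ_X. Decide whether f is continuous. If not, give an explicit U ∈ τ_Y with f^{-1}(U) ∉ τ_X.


f is NOT continuous.

Compute f^{-1}(U) for each U ∈ τ_Y:
  U = ∅: f^{-1}(U) = ∅ ∈ τ_X ✓.
  U = {δ}: f^{-1}(U) = {x96} ∈ τ_X ✓.
  U = {ζ}: f^{-1}(U) = {x97, x98} ∉ τ_X ✗.
  U = {η}: f^{-1}(U) = ∅ ∈ τ_X ✓.
  U = {δ, ζ}: f^{-1}(U) = {x96, x97, x98} ∈ τ_X ✓.
  U = {δ, η}: f^{-1}(U) = {x96} ∈ τ_X ✓.
  U = {ζ, η}: f^{-1}(U) = {x97, x98} ∉ τ_X ✗.
  U = {δ, ζ, η}: f^{-1}(U) = {x96, x97, x98} ∈ τ_X ✓.
  U = {δ, ε, ζ, η}: f^{-1}(U) = {x96, x97, x98} ∈ τ_X ✓.
Found U = {ζ} with f^{-1}(U) = {x97, x98} not in τ_X. Therefore f is NOT continuous.


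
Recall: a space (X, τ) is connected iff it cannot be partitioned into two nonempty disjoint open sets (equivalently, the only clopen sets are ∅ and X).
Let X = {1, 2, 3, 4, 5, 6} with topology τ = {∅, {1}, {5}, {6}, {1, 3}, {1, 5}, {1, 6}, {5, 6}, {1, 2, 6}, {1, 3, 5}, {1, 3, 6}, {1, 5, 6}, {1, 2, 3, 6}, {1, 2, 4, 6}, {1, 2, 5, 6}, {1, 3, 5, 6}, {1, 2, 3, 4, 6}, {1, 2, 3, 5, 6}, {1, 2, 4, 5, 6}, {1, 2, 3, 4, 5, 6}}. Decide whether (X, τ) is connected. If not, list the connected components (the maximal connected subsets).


(X, τ) is disconnected; components = [{5}, {1, 2, 3, 4, 6}].

Find clopen sets (U ∈ τ with X ∖ U ∈ τ):
  U = ∅, X ∖ U = {1, 2, 3, 4, 5, 6} — both open, so U is clopen.
  U = {5}, X ∖ U = {1, 2, 3, 4, 6} — both open, so U is clopen.
  U = {1, 2, 3, 4, 6}, X ∖ U = {5} — both open, so U is clopen.
  U = {1, 2, 3, 4, 5, 6}, X ∖ U = ∅ — both open, so U is clopen.
Nontrivial clopen(s) exist: e.g. {1, 2, 3, 4, 6}. So (X, τ) is disconnected.
Compute connected components by grouping points that agree on all clopens:
  component: {5}
  component: {1, 2, 3, 4, 6}


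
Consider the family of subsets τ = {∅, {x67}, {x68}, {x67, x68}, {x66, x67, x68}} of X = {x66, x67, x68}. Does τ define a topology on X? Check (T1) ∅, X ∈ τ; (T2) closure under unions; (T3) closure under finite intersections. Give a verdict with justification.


τ IS a topology on X.

Axiom (T1): ∅ ∈ τ? Yes; X ∈ τ? Yes.
Axiom (T2/T3): check pairwise unions and intersections of members of τ.
All pairwise intersections and unions checked — each lies in τ. Therefore τ satisfies (T1), (T2), (T3): it IS a topology on X.


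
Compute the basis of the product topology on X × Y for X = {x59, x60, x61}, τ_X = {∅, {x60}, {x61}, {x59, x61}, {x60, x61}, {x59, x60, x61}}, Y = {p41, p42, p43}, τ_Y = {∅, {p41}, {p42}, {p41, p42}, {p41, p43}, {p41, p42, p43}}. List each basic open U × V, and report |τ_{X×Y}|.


Basis B = {∅ × ∅, {x60} × {p41}, {x60} × {p42}, {x61} × {p41}, {x61} × {p42}, {x59, x61} × {p41}, {x59, x61} × {p42}, {x60} × {p41, p42}, {x60} × {p41, p43}, {x60, x61} × {p41}, {x60, x61} × {p42}, {x61} × {p41, p42}, {x61} × {p41, p43}, {x59, x60, x61} × {p41}, {x59, x60, x61} × {p42}, {x60} × {p41, p42, p43}, {x61} × {p41, p42, p43}, {x59, x61} × {p41, p42}, {x59, x61} × {p41, p43}, {x60, x61} × {p41, p42}, {x60, x61} × {p41, p43}, {x59, x61} × {p41, p42, p43}, {x59, x60, x61} × {p41, p42}, {x59, x60, x61} × {p41, p43}, {x60, x61} × {p41, p42, p43}, {x59, x60, x61} × {p41, p42, p43}}; |τ_{X×Y}| = 108.

Enumerate products U × V with U ∈ τ_X, V ∈ τ_Y (deduplicated):
  ∅ × ∅ = {} (∅)
  {x60} × {p41} = {(x60,p41)}
  {x60} × {p42} = {(x60,p42)}
  {x61} × {p41} = {(x61,p41)}
  {x61} × {p42} = {(x61,p42)}
  {x59, x61} × {p41} = {(x59,p41), (x61,p41)}
  {x59, x61} × {p42} = {(x59,p42), (x61,p42)}
  {x60} × {p41, p42} = {(x60,p41), (x60,p42)}
  {x60} × {p41, p43} = {(x60,p41), (x60,p43)}
  {x60, x61} × {p41} = {(x60,p41), (x61,p41)}
  {x60, x61} × {p42} = {(x60,p42), (x61,p42)}
  {x61} × {p41, p42} = {(x61,p41), (x61,p42)}
  {x61} × {p41, p43} = {(x61,p41), (x61,p43)}
  {x59, x60, x61} × {p41} = {(x59,p41), (x60,p41), (x61,p41)}
  {x59, x60, x61} × {p42} = {(x59,p42), (x60,p42), (x61,p42)}
  {x60} × {p41, p42, p43} = {(x60,p41), (x60,p42), (x60,p43)}
  {x61} × {p41, p42, p43} = {(x61,p41), (x61,p42), (x61,p43)}
  {x59, x61} × {p41, p42} = {(x59,p41), (x59,p42), (x61,p41), (x61,p42)}
  {x59, x61} × {p41, p43} = {(x59,p41), (x59,p43), (x61,p41), (x61,p43)}
  {x60, x61} × {p41, p42} = {(x60,p41), (x60,p42), (x61,p41), (x61,p42)}
  {x60, x61} × {p41, p43} = {(x60,p41), (x60,p43), (x61,p41), (x61,p43)}
  {x59, x61} × {p41, p42, p43} = {(x59,p41), (x59,p42), (x59,p43), (x61,p41), (x61,p42), (x61,p43)}
  {x59, x60, x61} × {p41, p42} = {(x59,p41), (x59,p42), (x60,p41), (x60,p42), (x61,p41), (x61,p42)}
  {x59, x60, x61} × {p41, p43} = {(x59,p41), (x59,p43), (x60,p41), (x60,p43), (x61,p41), (x61,p43)}
  {x60, x61} × {p41, p42, p43} = {(x60,p41), (x60,p42), (x60,p43), (x61,p41), (x61,p42), (x61,p43)}
  {x59, x60, x61} × {p41, p42, p43} = {(x59,p41), (x59,p42), (x59,p43), (x60,p41), (x60,p42), (x60,p43), (x61,p41), (x61,p42), (x61,p43)}
These 26 distinct sets form the basis B.
Close under arbitrary unions to get τ_{X×Y}; counting gives |τ_{X×Y}| = 108.


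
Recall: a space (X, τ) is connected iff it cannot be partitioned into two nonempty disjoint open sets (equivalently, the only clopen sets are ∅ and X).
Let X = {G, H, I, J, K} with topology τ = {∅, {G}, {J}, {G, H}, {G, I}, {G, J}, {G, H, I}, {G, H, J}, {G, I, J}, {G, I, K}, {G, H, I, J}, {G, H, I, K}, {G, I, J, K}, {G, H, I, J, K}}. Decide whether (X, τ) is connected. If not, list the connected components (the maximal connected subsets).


(X, τ) is disconnected; components = [{J}, {G, H, I, K}].

Find clopen sets (U ∈ τ with X ∖ U ∈ τ):
  U = ∅, X ∖ U = {G, H, I, J, K} — both open, so U is clopen.
  U = {J}, X ∖ U = {G, H, I, K} — both open, so U is clopen.
  U = {G, H, I, K}, X ∖ U = {J} — both open, so U is clopen.
  U = {G, H, I, J, K}, X ∖ U = ∅ — both open, so U is clopen.
Nontrivial clopen(s) exist: e.g. {G, H, I, K}. So (X, τ) is disconnected.
Compute connected components by grouping points that agree on all clopens:
  component: {J}
  component: {G, H, I, K}


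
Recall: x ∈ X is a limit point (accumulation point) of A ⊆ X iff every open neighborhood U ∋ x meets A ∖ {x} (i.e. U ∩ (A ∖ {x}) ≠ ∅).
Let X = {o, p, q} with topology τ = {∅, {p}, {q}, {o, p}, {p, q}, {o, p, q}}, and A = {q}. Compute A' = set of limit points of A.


A' = ∅

For each x ∈ X, list the open sets U ∈ τ with x ∈ U, then check whether U ∩ (A ∖ {x}) ≠ ∅ for every such U.
  x = o: open {o, p} ∋ x has {o, p} ∩ (A ∖ {o}) = ∅, so x is NOT a limit point.
  x = p: open {p} ∋ x has {p} ∩ (A ∖ {p}) = ∅, so x is NOT a limit point.
  x = q: open {q} ∋ x has {q} ∩ (A ∖ {q}) = ∅, so x is NOT a limit point.
Collecting: A' = ∅.


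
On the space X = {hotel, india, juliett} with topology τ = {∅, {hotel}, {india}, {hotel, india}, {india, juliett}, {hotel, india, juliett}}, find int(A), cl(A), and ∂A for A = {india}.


int(A) = {india}, cl(A) = {india, juliett}, ∂A = {juliett}.

Closed sets in (X, τ) are complements of opens:
  closed(X, τ) = {∅, {hotel}, {juliett}, {hotel, juliett}, {india, juliett}, {hotel, india, juliett}}.
int(A) = ⋃ {U ∈ τ : U ⊆ A}. Opens contained in A: ∅, {india}.
Taking the union of these: int(A) = {india}.
cl(A) = ⋂ {C closed : A ⊆ C}. Closed sets containing A: {india, juliett}, {hotel, india, juliett}.
Intersecting these: cl(A) = {india, juliett}.
∂A = cl(A) ∖ int(A) = {india, juliett} ∖ {india} = {juliett}.


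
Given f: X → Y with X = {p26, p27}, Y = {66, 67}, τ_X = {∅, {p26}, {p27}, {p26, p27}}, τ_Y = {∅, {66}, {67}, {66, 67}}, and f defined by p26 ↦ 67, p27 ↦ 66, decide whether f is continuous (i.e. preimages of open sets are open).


f IS continuous.

Compute f^{-1}(U) for each U ∈ τ_Y:
  U = ∅: f^{-1}(U) = ∅ ∈ τ_X ✓.
  U = {66}: f^{-1}(U) = {p27} ∈ τ_X ✓.
  U = {67}: f^{-1}(U) = {p26} ∈ τ_X ✓.
  U = {66, 67}: f^{-1}(U) = {p26, p27} ∈ τ_X ✓.
Every preimage lies in τ_X, so f IS continuous.


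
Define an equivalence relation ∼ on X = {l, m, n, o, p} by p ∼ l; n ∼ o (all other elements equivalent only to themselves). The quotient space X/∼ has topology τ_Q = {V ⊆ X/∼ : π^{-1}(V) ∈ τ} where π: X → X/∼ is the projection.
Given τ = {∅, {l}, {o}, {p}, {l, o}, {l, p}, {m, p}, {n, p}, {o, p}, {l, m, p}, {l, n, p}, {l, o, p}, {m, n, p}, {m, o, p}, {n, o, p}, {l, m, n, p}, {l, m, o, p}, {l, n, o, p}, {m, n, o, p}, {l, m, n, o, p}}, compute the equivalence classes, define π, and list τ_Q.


X/∼ = {[l=p], [m], [n=o]}; |τ_Q| = 5.

Equivalence classes: [l=p], [m], [n=o].
Quotient map π: X → X/∼ sends l ↦ [l=p], m ↦ [m], n ↦ [n=o], o ↦ [n=o], p ↦ [l=p].
For each subset V ⊆ X/∼, compute π^{-1}(V) ⊆ X and check whether π^{-1}(V) ∈ τ. V is open in τ_Q iff π^{-1}(V) ∈ τ.
  V = {}: π^{-1}(V) = ∅ ∈ τ ✓.
  V = {[l=p]}: π^{-1}(V) = {l, p} ∈ τ ✓.
  V = {[m]}: π^{-1}(V) = {m} ∉ τ ✗.
  V = {[l=p], [m]}: π^{-1}(V) = {l, m, p} ∈ τ ✓.
  V = {[n=o]}: π^{-1}(V) = {n, o} ∉ τ ✗.
  V = {[l=p], [n=o]}: π^{-1}(V) = {l, n, o, p} ∈ τ ✓.
  V = {[m], [n=o]}: π^{-1}(V) = {m, n, o} ∉ τ ✗.
  V = {[l=p], [m], [n=o]}: π^{-1}(V) = {l, m, n, o, p} ∈ τ ✓.
Open sets in the quotient: τ_Q = {{}, {[l=p]}, {[l=p], [m]}, {[l=p], [n=o]}, {[l=p], [m], [n=o]}} (5 elements).


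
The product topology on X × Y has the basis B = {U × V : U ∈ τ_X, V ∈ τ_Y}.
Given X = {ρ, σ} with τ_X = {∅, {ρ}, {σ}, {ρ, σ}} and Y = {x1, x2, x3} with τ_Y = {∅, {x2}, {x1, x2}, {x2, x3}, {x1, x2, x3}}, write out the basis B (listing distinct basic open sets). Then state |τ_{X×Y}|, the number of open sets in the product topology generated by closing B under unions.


Basis B = {∅ × ∅, {ρ} × {x2}, {σ} × {x2}, {ρ} × {x1, x2}, {ρ} × {x2, x3}, {ρ, σ} × {x2}, {σ} × {x1, x2}, {σ} × {x2, x3}, {ρ} × {x1, x2, x3}, {σ} × {x1, x2, x3}, {ρ, σ} × {x1, x2}, {ρ, σ} × {x2, x3}, {ρ, σ} × {x1, x2, x3}}; |τ_{X×Y}| = 25.

Enumerate products U × V with U ∈ τ_X, V ∈ τ_Y (deduplicated):
  ∅ × ∅ = {} (∅)
  {ρ} × {x2} = {(ρ,x2)}
  {σ} × {x2} = {(σ,x2)}
  {ρ} × {x1, x2} = {(ρ,x1), (ρ,x2)}
  {ρ} × {x2, x3} = {(ρ,x2), (ρ,x3)}
  {ρ, σ} × {x2} = {(ρ,x2), (σ,x2)}
  {σ} × {x1, x2} = {(σ,x1), (σ,x2)}
  {σ} × {x2, x3} = {(σ,x2), (σ,x3)}
  {ρ} × {x1, x2, x3} = {(ρ,x1), (ρ,x2), (ρ,x3)}
  {σ} × {x1, x2, x3} = {(σ,x1), (σ,x2), (σ,x3)}
  {ρ, σ} × {x1, x2} = {(ρ,x1), (ρ,x2), (σ,x1), (σ,x2)}
  {ρ, σ} × {x2, x3} = {(ρ,x2), (ρ,x3), (σ,x2), (σ,x3)}
  {ρ, σ} × {x1, x2, x3} = {(ρ,x1), (ρ,x2), (ρ,x3), (σ,x1), (σ,x2), (σ,x3)}
These 13 distinct sets form the basis B.
Close under arbitrary unions to get τ_{X×Y}; counting gives |τ_{X×Y}| = 25.


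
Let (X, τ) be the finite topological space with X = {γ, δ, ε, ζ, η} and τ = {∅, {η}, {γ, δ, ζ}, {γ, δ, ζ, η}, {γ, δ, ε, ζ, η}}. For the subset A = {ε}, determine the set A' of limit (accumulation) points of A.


A' = ∅

For each x ∈ X, list the open sets U ∈ τ with x ∈ U, then check whether U ∩ (A ∖ {x}) ≠ ∅ for every such U.
  x = γ: open {γ, δ, ζ} ∋ x has {γ, δ, ζ} ∩ (A ∖ {γ}) = ∅, so x is NOT a limit point.
  x = δ: open {γ, δ, ζ} ∋ x has {γ, δ, ζ} ∩ (A ∖ {δ}) = ∅, so x is NOT a limit point.
  x = ε: open {γ, δ, ε, ζ, η} ∋ x has {γ, δ, ε, ζ, η} ∩ (A ∖ {ε}) = ∅, so x is NOT a limit point.
  x = ζ: open {γ, δ, ζ} ∋ x has {γ, δ, ζ} ∩ (A ∖ {ζ}) = ∅, so x is NOT a limit point.
  x = η: open {η} ∋ x has {η} ∩ (A ∖ {η}) = ∅, so x is NOT a limit point.
Collecting: A' = ∅.


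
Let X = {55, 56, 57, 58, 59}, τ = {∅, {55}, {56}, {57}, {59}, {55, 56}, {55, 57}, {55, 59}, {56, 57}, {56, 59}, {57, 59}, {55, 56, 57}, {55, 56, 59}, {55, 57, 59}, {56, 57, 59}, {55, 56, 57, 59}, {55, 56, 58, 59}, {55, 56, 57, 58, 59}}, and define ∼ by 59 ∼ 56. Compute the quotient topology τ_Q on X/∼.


X/∼ = {[55], [56=59], [57], [58]}; |τ_Q| = 10.

Equivalence classes: [55], [56=59], [57], [58].
Quotient map π: X → X/∼ sends 55 ↦ [55], 56 ↦ [56=59], 57 ↦ [57], 58 ↦ [58], 59 ↦ [56=59].
For each subset V ⊆ X/∼, compute π^{-1}(V) ⊆ X and check whether π^{-1}(V) ∈ τ. V is open in τ_Q iff π^{-1}(V) ∈ τ.
  V = {}: π^{-1}(V) = ∅ ∈ τ ✓.
  V = {[55]}: π^{-1}(V) = {55} ∈ τ ✓.
  V = {[56=59]}: π^{-1}(V) = {56, 59} ∈ τ ✓.
  V = {[55], [56=59]}: π^{-1}(V) = {55, 56, 59} ∈ τ ✓.
  V = {[57]}: π^{-1}(V) = {57} ∈ τ ✓.
  V = {[55], [57]}: π^{-1}(V) = {55, 57} ∈ τ ✓.
  V = {[56=59], [57]}: π^{-1}(V) = {56, 57, 59} ∈ τ ✓.
  V = {[55], [56=59], [57]}: π^{-1}(V) = {55, 56, 57, 59} ∈ τ ✓.
  V = {[58]}: π^{-1}(V) = {58} ∉ τ ✗.
  V = {[55], [58]}: π^{-1}(V) = {55, 58} ∉ τ ✗.
  V = {[56=59], [58]}: π^{-1}(V) = {56, 58, 59} ∉ τ ✗.
  V = {[55], [56=59], [58]}: π^{-1}(V) = {55, 56, 58, 59} ∈ τ ✓.
  V = {[57], [58]}: π^{-1}(V) = {57, 58} ∉ τ ✗.
  V = {[55], [57], [58]}: π^{-1}(V) = {55, 57, 58} ∉ τ ✗.
  V = {[56=59], [57], [58]}: π^{-1}(V) = {56, 57, 58, 59} ∉ τ ✗.
  V = {[55], [56=59], [57], [58]}: π^{-1}(V) = {55, 56, 57, 58, 59} ∈ τ ✓.
Open sets in the quotient: τ_Q = {{}, {[55]}, {[56=59]}, {[55], [56=59]}, {[57]}, {[55], [57]}, {[56=59], [57]}, {[55], [56=59], [57]}, {[55], [56=59], [58]}, {[55], [56=59], [57], [58]}} (10 elements).


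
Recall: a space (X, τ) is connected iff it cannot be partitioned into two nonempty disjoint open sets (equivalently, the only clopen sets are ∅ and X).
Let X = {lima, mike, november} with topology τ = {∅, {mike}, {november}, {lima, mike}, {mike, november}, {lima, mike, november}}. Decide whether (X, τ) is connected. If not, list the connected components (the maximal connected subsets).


(X, τ) is disconnected; components = [{november}, {lima, mike}].

Find clopen sets (U ∈ τ with X ∖ U ∈ τ):
  U = ∅, X ∖ U = {lima, mike, november} — both open, so U is clopen.
  U = {november}, X ∖ U = {lima, mike} — both open, so U is clopen.
  U = {lima, mike}, X ∖ U = {november} — both open, so U is clopen.
  U = {lima, mike, november}, X ∖ U = ∅ — both open, so U is clopen.
Nontrivial clopen(s) exist: e.g. {lima, mike}. So (X, τ) is disconnected.
Compute connected components by grouping points that agree on all clopens:
  component: {november}
  component: {lima, mike}


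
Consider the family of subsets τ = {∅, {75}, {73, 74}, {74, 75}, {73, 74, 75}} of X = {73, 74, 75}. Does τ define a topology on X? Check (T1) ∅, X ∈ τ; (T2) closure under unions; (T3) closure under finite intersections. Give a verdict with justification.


τ is NOT a topology on X.

Axiom (T1): ∅ ∈ τ? Yes; X ∈ τ? Yes.
Axiom (T2/T3): check pairwise unions and intersections of members of τ.
Counterexample for (T3): {73, 74} ∩ {74, 75} = {74} ∉ τ. Therefore τ is NOT a topology.


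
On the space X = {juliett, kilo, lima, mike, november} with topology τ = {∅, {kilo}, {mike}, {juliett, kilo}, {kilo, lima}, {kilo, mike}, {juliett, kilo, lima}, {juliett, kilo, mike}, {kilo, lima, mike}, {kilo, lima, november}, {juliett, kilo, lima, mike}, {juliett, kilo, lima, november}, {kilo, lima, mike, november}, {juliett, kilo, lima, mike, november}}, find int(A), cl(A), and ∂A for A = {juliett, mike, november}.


int(A) = {mike}, cl(A) = {juliett, mike, november}, ∂A = {juliett, november}.

Closed sets in (X, τ) are complements of opens:
  closed(X, τ) = {∅, {juliett}, {mike}, {november}, {juliett, mike}, {juliett, november}, {lima, november}, {mike, november}, {juliett, lima, november}, {juliett, mike, november}, {lima, mike, november}, {juliett, kilo, lima, november}, {juliett, lima, mike, november}, {juliett, kilo, lima, mike, november}}.
int(A) = ⋃ {U ∈ τ : U ⊆ A}. Opens contained in A: ∅, {mike}.
Taking the union of these: int(A) = {mike}.
cl(A) = ⋂ {C closed : A ⊆ C}. Closed sets containing A: {juliett, mike, november}, {juliett, lima, mike, november}, {juliett, kilo, lima, mike, november}.
Intersecting these: cl(A) = {juliett, mike, november}.
∂A = cl(A) ∖ int(A) = {juliett, mike, november} ∖ {mike} = {juliett, november}.


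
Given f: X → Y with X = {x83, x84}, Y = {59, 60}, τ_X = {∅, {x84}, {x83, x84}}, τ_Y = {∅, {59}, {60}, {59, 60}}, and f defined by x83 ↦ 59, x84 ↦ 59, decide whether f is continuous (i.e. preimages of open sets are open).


f IS continuous.

Compute f^{-1}(U) for each U ∈ τ_Y:
  U = ∅: f^{-1}(U) = ∅ ∈ τ_X ✓.
  U = {59}: f^{-1}(U) = {x83, x84} ∈ τ_X ✓.
  U = {60}: f^{-1}(U) = ∅ ∈ τ_X ✓.
  U = {59, 60}: f^{-1}(U) = {x83, x84} ∈ τ_X ✓.
Every preimage lies in τ_X, so f IS continuous.


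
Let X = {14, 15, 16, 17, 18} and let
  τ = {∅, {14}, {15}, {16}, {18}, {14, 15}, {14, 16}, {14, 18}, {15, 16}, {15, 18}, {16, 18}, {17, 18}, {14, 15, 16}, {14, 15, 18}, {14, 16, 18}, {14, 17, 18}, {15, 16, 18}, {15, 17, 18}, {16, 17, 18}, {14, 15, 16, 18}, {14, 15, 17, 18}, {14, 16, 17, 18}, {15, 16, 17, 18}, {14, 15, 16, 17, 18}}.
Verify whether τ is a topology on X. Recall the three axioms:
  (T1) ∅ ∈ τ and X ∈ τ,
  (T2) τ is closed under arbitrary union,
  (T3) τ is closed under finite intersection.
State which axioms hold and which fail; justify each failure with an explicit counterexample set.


τ IS a topology on X.

Axiom (T1): ∅ ∈ τ? Yes; X ∈ τ? Yes.
Axiom (T2/T3): check pairwise unions and intersections of members of τ.
All pairwise intersections and unions checked — each lies in τ. Therefore τ satisfies (T1), (T2), (T3): it IS a topology on X.


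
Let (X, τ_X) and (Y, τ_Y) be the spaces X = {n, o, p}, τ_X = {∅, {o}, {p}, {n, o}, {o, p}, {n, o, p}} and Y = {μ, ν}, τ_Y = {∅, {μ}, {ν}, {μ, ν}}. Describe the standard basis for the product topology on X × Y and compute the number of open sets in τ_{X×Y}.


Basis B = {∅ × ∅, {o} × {μ}, {o} × {ν}, {p} × {μ}, {p} × {ν}, {n, o} × {μ}, {n, o} × {ν}, {o} × {μ, ν}, {o, p} × {μ}, {o, p} × {ν}, {p} × {μ, ν}, {n, o, p} × {μ}, {n, o, p} × {ν}, {n, o} × {μ, ν}, {o, p} × {μ, ν}, {n, o, p} × {μ, ν}}; |τ_{X×Y}| = 36.

Enumerate products U × V with U ∈ τ_X, V ∈ τ_Y (deduplicated):
  ∅ × ∅ = {} (∅)
  {o} × {μ} = {(o,μ)}
  {o} × {ν} = {(o,ν)}
  {p} × {μ} = {(p,μ)}
  {p} × {ν} = {(p,ν)}
  {n, o} × {μ} = {(n,μ), (o,μ)}
  {n, o} × {ν} = {(n,ν), (o,ν)}
  {o} × {μ, ν} = {(o,μ), (o,ν)}
  {o, p} × {μ} = {(o,μ), (p,μ)}
  {o, p} × {ν} = {(o,ν), (p,ν)}
  {p} × {μ, ν} = {(p,μ), (p,ν)}
  {n, o, p} × {μ} = {(n,μ), (o,μ), (p,μ)}
  {n, o, p} × {ν} = {(n,ν), (o,ν), (p,ν)}
  {n, o} × {μ, ν} = {(n,μ), (n,ν), (o,μ), (o,ν)}
  {o, p} × {μ, ν} = {(o,μ), (o,ν), (p,μ), (p,ν)}
  {n, o, p} × {μ, ν} = {(n,μ), (n,ν), (o,μ), (o,ν), (p,μ), (p,ν)}
These 16 distinct sets form the basis B.
Close under arbitrary unions to get τ_{X×Y}; counting gives |τ_{X×Y}| = 36.


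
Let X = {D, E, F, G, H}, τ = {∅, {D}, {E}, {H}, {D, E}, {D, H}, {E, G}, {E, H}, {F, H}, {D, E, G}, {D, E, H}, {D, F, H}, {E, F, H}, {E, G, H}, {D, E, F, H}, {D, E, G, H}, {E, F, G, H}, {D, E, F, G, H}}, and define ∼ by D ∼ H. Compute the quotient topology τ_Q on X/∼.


X/∼ = {[D=H], [E], [F], [G]}; |τ_Q| = 9.

Equivalence classes: [D=H], [E], [F], [G].
Quotient map π: X → X/∼ sends D ↦ [D=H], E ↦ [E], F ↦ [F], G ↦ [G], H ↦ [D=H].
For each subset V ⊆ X/∼, compute π^{-1}(V) ⊆ X and check whether π^{-1}(V) ∈ τ. V is open in τ_Q iff π^{-1}(V) ∈ τ.
  V = {}: π^{-1}(V) = ∅ ∈ τ ✓.
  V = {[D=H]}: π^{-1}(V) = {D, H} ∈ τ ✓.
  V = {[E]}: π^{-1}(V) = {E} ∈ τ ✓.
  V = {[D=H], [E]}: π^{-1}(V) = {D, E, H} ∈ τ ✓.
  V = {[F]}: π^{-1}(V) = {F} ∉ τ ✗.
  V = {[D=H], [F]}: π^{-1}(V) = {D, F, H} ∈ τ ✓.
  V = {[E], [F]}: π^{-1}(V) = {E, F} ∉ τ ✗.
  V = {[D=H], [E], [F]}: π^{-1}(V) = {D, E, F, H} ∈ τ ✓.
  V = {[G]}: π^{-1}(V) = {G} ∉ τ ✗.
  V = {[D=H], [G]}: π^{-1}(V) = {D, G, H} ∉ τ ✗.
  V = {[E], [G]}: π^{-1}(V) = {E, G} ∈ τ ✓.
  V = {[D=H], [E], [G]}: π^{-1}(V) = {D, E, G, H} ∈ τ ✓.
  V = {[F], [G]}: π^{-1}(V) = {F, G} ∉ τ ✗.
  V = {[D=H], [F], [G]}: π^{-1}(V) = {D, F, G, H} ∉ τ ✗.
  V = {[E], [F], [G]}: π^{-1}(V) = {E, F, G} ∉ τ ✗.
  V = {[D=H], [E], [F], [G]}: π^{-1}(V) = {D, E, F, G, H} ∈ τ ✓.
Open sets in the quotient: τ_Q = {{}, {[D=H]}, {[E]}, {[D=H], [E]}, {[D=H], [F]}, {[D=H], [E], [F]}, {[E], [G]}, {[D=H], [E], [G]}, {[D=H], [E], [F], [G]}} (9 elements).


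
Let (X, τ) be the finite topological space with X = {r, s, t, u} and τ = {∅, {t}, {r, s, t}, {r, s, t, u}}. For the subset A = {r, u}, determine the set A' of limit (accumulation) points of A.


A' = {s, u}

For each x ∈ X, list the open sets U ∈ τ with x ∈ U, then check whether U ∩ (A ∖ {x}) ≠ ∅ for every such U.
  x = r: open {r, s, t} ∋ x has {r, s, t} ∩ (A ∖ {r}) = ∅, so x is NOT a limit point.
  x = s: opens ∋ x are {r, s, t}, {r, s, t, u}; each meets A ∖ {s}, so x IS a limit point.
  x = t: open {t} ∋ x has {t} ∩ (A ∖ {t}) = ∅, so x is NOT a limit point.
  x = u: opens ∋ x are {r, s, t, u}; each meets A ∖ {u}, so x IS a limit point.
Collecting: A' = {s, u}.


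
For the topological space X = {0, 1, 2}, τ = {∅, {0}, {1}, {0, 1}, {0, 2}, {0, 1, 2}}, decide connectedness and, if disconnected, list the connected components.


(X, τ) is disconnected; components = [{1}, {0, 2}].

Find clopen sets (U ∈ τ with X ∖ U ∈ τ):
  U = ∅, X ∖ U = {0, 1, 2} — both open, so U is clopen.
  U = {1}, X ∖ U = {0, 2} — both open, so U is clopen.
  U = {0, 2}, X ∖ U = {1} — both open, so U is clopen.
  U = {0, 1, 2}, X ∖ U = ∅ — both open, so U is clopen.
Nontrivial clopen(s) exist: e.g. {0, 2}. So (X, τ) is disconnected.
Compute connected components by grouping points that agree on all clopens:
  component: {1}
  component: {0, 2}
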